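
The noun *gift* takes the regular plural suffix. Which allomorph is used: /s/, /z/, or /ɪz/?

/s/

The stem *gift* ends in a voiceless non-sibilant consonant.
The plural suffix surfaces as /ɪz/ after sibilants, /s/ after other voiceless consonants, and /z/ after other voiced sounds.
So the plural -s on *gift* is pronounced /s/.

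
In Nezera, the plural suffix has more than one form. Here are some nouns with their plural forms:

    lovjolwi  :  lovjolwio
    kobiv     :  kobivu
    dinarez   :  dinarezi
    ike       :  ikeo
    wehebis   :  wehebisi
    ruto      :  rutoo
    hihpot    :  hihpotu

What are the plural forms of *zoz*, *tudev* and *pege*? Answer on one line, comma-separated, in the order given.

The alternation tracks the final sound of the stem — -i when the stem ends in a sibilant (*dinarez*, *wehebis*); -u when the stem ends in a non-sibilant consonant (*kobiv*, *hihpot*); -o when the stem ends in a vowel (*lovjolwi*, *ike*, *ruto*).
*zoz*: final sound = /z/, a sibilant → -i → *zozi*.
The final sound of *tudev* is /v/, which is a non-sibilant consonant, so the suffix is -u, giving *tudevu*.
*pege* — final sound /e/ (a vowel) → -o → *pegeo*.

zozi, tudevu, pegeo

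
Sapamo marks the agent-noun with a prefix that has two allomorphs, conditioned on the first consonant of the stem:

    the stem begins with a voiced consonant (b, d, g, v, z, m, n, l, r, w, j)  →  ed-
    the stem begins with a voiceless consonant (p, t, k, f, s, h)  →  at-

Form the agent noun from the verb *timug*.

attimug

*timug* — first consonant /t/ (voiceless) → at- → *attimug*.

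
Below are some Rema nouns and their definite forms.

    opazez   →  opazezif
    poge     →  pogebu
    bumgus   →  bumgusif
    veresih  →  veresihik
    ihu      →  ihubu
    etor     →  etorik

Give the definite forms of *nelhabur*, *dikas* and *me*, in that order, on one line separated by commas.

The pattern is sibilance of the final sound: -if when the stem ends in a sibilant (*opazez*, *bumgus*); -ik when the stem ends in a non-sibilant consonant (*veresih*, *etor*); -bu when the stem ends in a vowel (*poge*, *ihu*).
*nelhabur*: final sound = /r/, a non-sibilant consonant → -ik → *nelhaburik*.
*dikas*: final sound = /s/, a sibilant → -if → *dikasif*.
*me*: final sound = /e/, a vowel → -bu → *mebu*.

nelhaburik, dikasif, mebu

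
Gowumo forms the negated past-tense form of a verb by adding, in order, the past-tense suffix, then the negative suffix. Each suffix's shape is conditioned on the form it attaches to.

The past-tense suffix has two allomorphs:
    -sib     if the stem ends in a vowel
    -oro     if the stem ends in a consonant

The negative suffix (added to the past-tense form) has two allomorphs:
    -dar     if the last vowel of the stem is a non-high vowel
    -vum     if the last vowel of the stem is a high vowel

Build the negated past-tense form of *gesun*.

gesunorodar

*gesun* — final sound /n/ (a consonant) → -oro → *gesunoro*.
Since the last vowel of the past-tense form *gesunoro* is /o/ (a non-high vowel), it takes -dar, giving *gesunorodar*.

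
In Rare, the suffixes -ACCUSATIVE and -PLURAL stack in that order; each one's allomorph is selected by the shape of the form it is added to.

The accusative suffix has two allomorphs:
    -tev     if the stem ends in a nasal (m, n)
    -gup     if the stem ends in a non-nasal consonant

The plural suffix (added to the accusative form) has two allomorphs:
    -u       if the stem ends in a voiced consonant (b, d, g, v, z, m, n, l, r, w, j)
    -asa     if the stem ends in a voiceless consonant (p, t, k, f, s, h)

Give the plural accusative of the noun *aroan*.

The final consonant of *aroan* is /n/, which is a nasal, so the accusative suffix is -tev, giving *aroantev*.
The final consonant of the accusative form *aroantev* is /v/, which is voiced, so the plural suffix is -u, giving *aroantevu*.

aroantevu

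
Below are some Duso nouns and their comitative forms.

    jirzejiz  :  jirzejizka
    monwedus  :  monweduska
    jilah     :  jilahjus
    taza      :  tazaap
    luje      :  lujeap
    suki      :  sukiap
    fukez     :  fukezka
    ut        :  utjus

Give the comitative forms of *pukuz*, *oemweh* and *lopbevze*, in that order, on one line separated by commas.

pukuzka, oemwehjus, lopbevzeap

Looking at the final sound of each stem: -ka when the stem ends in a sibilant (*jirzejiz*, *monwedus*, *fukez*); -jus when the stem ends in a non-sibilant consonant (*jilah*, *ut*); -ap when the stem ends in a vowel (*taza*, *luje*, *suki*).
*pukuz*: final sound = /z/, a sibilant → -ka → *pukuzka*.
The final sound of *oemweh* is /h/, which is a non-sibilant consonant, so the suffix is -jus, giving *oemwehjus*.
The final sound of *lopbevze* is /e/, which is a vowel, so the suffix is -ap, giving *lopbevzeap*.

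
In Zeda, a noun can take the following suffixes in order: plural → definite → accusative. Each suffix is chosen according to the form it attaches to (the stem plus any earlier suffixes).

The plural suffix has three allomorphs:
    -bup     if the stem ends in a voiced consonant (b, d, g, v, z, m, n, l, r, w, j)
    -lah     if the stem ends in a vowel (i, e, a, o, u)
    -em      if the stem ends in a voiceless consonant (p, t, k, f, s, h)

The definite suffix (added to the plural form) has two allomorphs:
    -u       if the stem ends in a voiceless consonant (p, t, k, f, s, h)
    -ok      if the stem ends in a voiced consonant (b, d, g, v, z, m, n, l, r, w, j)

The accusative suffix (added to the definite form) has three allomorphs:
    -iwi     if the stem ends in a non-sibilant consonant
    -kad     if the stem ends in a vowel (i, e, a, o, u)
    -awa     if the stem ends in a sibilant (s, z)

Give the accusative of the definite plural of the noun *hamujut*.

*hamujut*: final sound = /t/, a voiceless consonant → -em → *hamujutem*.
The plural form *hamujutem* — final consonant /m/ (voiced) → -ok → *hamujutemok*.
The definite form *hamujutemok*: final sound = /k/, a non-sibilant consonant → -iwi → *hamujutemokiwi*.

hamujutemokiwi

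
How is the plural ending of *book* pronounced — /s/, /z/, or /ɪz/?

/s/

The stem *book* ends in a voiceless non-sibilant consonant.
The plural suffix surfaces as /ɪz/ after sibilants, /s/ after other voiceless consonants, and /z/ after other voiced sounds.
So the plural -s on *book* is pronounced /s/.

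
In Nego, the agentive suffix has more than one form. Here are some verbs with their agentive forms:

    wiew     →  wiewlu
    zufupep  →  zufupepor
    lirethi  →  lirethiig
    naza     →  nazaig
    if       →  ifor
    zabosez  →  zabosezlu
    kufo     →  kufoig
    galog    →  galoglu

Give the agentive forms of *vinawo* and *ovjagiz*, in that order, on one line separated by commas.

vinawoig, ovjagizlu

Looking at the final sound of each stem: -or when the stem ends in a voiceless consonant (*zufupep*, *if*); -lu when the stem ends in a voiced consonant (*wiew*, *zabosez*, *galog*); -ig when the stem ends in a vowel (*lirethi*, *naza*, *kufo*).
The final sound of *vinawo* is /o/, which is a vowel, so the suffix is -ig, giving *vinawoig*.
*ovjagiz*: final sound = /z/, a voiced consonant → -lu → *ovjagizlu*.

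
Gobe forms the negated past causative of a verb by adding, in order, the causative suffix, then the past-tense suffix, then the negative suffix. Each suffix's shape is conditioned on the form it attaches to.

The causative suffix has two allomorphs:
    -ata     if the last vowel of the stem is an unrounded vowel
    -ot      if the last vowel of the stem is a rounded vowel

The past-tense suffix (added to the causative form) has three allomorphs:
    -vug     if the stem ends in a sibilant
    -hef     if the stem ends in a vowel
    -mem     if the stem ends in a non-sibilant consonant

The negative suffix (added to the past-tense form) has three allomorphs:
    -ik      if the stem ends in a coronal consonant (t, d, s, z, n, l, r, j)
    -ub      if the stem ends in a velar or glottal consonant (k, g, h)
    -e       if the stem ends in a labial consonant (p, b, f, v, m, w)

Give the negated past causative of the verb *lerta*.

lertaatahefe

The last vowel of *lerta* is /a/, which is an unrounded vowel, so the causative suffix is -ata, giving *lertaata*.
Since the final sound of the causative form *lertaata* is /a/ (a vowel), it takes -hef, giving *lertaatahef*.
The past-tense form *lertaatahef* — final consonant /f/ (labial) → -e → *lertaatahefe*.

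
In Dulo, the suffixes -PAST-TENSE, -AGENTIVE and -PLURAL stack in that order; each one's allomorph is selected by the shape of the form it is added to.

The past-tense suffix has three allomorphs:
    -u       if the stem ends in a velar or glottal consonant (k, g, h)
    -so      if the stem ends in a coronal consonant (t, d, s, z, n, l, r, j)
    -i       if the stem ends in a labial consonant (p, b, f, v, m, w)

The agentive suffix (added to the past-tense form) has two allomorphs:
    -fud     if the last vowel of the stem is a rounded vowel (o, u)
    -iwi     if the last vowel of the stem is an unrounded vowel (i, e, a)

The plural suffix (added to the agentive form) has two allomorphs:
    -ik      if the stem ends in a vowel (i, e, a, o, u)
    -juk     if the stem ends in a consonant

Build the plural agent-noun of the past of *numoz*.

Since the final consonant of *numoz* is /z/ (coronal), it takes -so, giving *numozso*.
The past-tense form *numozso*: last vowel = /o/, a rounded vowel → -fud → *numozsofud*.
The agentive form *numozsofud*: final sound = /d/, a consonant → -juk → *numozsofudjuk*.

numozsofudjuk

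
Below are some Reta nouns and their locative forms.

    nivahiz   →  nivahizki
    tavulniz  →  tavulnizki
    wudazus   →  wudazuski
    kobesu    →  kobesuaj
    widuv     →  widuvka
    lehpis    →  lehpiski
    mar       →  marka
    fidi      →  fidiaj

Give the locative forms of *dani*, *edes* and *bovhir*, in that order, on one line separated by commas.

The alternation tracks the final sound of the stem — -ki when the stem ends in a sibilant (*nivahiz*, *tavulniz*, *wudazus*, *lehpis*); -ka when the stem ends in a non-sibilant consonant (*widuv*, *mar*); -aj when the stem ends in a vowel (*kobesu*, *fidi*).
*dani* — final sound /i/ (a vowel) → -aj → *daniaj*.
The final sound of *edes* is /s/, which is a sibilant, so the suffix is -ki, giving *edeski*.
*bovhir*: final sound = /r/, a non-sibilant consonant → -ka → *bovhirka*.

daniaj, edeski, bovhirka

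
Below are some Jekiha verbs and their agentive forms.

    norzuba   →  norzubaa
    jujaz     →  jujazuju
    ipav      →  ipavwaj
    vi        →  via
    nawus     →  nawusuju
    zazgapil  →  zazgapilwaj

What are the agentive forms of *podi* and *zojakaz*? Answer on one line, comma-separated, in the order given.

The suffix is conditioned by the final sound: -uju when the stem ends in a sibilant (*jujaz*, *nawus*); -waj when the stem ends in a non-sibilant consonant (*ipav*, *zazgapil*); -a when the stem ends in a vowel (*norzuba*, *vi*).
*podi*: final sound = /i/, a vowel → -a → *podia*.
Since the final sound of *zojakaz* is /z/ (a sibilant), it takes -uju, giving *zojakazuju*.

podia, zojakazuju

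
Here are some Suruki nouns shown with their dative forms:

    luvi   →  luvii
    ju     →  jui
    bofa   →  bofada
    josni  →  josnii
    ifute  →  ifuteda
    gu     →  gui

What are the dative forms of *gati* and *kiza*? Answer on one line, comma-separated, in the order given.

The pattern is height harmony: -i when the last vowel of the stem is a high vowel (*luvi*, *ju*, *josni*, *gu*); -da when the last vowel of the stem is a non-high vowel (*bofa*, *ifute*).
*gati*: last vowel = /i/, a high vowel → -i → *gatii*.
*kiza* — last vowel /a/ (a non-high vowel) → -da → *kizada*.

gatii, kizada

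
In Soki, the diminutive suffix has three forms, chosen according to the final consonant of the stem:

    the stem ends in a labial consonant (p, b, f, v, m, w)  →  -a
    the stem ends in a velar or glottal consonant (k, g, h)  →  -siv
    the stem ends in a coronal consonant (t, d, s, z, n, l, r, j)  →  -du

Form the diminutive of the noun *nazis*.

nazisdu

*nazis* — final consonant /s/ (coronal) → -du → *nazisdu*.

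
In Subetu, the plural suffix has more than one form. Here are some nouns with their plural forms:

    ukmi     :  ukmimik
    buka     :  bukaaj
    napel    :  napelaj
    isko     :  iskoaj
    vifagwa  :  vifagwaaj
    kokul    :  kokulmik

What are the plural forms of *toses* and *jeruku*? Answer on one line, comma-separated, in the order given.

Looking at the last vowel of each stem: -mik when the last vowel of the stem is a high vowel (*ukmi*, *kokul*); -aj when the last vowel of the stem is a non-high vowel (*buka*, *napel*, *isko*, *vifagwa*).
*toses*: last vowel = /e/, a non-high vowel → -aj → *tosesaj*.
*jeruku*: last vowel = /u/, a high vowel → -mik → *jerukumik*.

tosesaj, jerukumik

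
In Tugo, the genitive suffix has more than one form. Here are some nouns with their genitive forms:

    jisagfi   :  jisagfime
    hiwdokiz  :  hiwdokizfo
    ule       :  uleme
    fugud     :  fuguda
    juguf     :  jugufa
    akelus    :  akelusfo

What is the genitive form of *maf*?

mafa

Looking at the final sound of each stem: -fo when the stem ends in a sibilant (*hiwdokiz*, *akelus*); -a when the stem ends in a non-sibilant consonant (*fugud*, *juguf*); -me when the stem ends in a vowel (*jisagfi*, *ule*).
*maf* — final sound /f/ (a non-sibilant consonant) → -a → *mafa*.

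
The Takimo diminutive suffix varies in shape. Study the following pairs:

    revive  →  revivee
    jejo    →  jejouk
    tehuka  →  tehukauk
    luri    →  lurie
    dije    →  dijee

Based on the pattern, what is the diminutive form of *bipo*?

bipouk

Looking at the last vowel of each stem: -e when the last vowel of the stem is a front vowel (*revive*, *luri*, *dije*); -uk when the last vowel of the stem is a back vowel (*jejo*, *tehuka*).
Since the last vowel of *bipo* is /o/ (a back vowel), it takes -uk, giving *bipouk*.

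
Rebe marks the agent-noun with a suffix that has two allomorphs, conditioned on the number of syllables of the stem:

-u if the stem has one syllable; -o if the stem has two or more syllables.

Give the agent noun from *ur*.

*ur* has one syllable, so the suffix is -u, giving *uru*.

uru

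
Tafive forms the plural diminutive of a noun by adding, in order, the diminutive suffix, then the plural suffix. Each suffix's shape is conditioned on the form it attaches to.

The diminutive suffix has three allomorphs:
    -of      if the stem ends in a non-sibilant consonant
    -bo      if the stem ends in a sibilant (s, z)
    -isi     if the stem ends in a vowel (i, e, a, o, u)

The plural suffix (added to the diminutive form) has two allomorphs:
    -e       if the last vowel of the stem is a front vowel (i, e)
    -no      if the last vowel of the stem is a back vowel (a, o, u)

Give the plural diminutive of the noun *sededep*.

sededepofno

*sededep* — final sound /p/ (a non-sibilant consonant) → -of → *sededepof*.
Since the last vowel of the diminutive form *sededepof* is /o/ (a back vowel), it takes -no, giving *sededepofno*.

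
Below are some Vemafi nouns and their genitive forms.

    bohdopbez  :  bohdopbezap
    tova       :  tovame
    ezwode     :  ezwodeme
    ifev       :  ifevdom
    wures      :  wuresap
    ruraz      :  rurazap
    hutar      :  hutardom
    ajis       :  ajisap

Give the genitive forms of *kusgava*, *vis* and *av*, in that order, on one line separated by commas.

The suffix is conditioned by the final sound: -ap when the stem ends in a sibilant (*bohdopbez*, *wures*, *ruraz*, *ajis*); -dom when the stem ends in a non-sibilant consonant (*ifev*, *hutar*); -me when the stem ends in a vowel (*tova*, *ezwode*).
Since the final sound of *kusgava* is /a/ (a vowel), it takes -me, giving *kusgavame*.
The final sound of *vis* is /s/, which is a sibilant, so the suffix is -ap, giving *visap*.
*av* — final sound /v/ (a non-sibilant consonant) → -dom → *avdom*.

kusgavame, visap, avdom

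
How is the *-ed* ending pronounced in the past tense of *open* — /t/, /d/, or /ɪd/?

/d/

The stem *open* ends in a voiced sound other than /d/.
The -ed suffix is realized as /ɪd/ after /t, d/; as /t/ after other voiceless consonants; and as /d/ after other voiced sounds.
So -ed on *open* is pronounced /d/.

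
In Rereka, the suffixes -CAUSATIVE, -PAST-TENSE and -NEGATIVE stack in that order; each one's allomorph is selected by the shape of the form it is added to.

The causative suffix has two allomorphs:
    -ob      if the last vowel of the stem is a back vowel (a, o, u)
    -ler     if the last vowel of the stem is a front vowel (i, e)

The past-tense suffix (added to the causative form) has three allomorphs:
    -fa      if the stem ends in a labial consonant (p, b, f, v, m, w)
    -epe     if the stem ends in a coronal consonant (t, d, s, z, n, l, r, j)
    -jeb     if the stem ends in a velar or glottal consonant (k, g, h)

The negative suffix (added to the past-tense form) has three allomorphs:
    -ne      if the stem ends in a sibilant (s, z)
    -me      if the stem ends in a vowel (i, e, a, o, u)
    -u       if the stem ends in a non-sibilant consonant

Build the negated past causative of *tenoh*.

The last vowel of *tenoh* is /o/, which is a back vowel, so the causative suffix is -ob, giving *tenohob*.
The causative form *tenohob* — final consonant /b/ (labial) → -fa → *tenohobfa*.
The final sound of the past-tense form *tenohobfa* is /a/, which is a vowel, so the negative suffix is -me, giving *tenohobfame*.

tenohobfame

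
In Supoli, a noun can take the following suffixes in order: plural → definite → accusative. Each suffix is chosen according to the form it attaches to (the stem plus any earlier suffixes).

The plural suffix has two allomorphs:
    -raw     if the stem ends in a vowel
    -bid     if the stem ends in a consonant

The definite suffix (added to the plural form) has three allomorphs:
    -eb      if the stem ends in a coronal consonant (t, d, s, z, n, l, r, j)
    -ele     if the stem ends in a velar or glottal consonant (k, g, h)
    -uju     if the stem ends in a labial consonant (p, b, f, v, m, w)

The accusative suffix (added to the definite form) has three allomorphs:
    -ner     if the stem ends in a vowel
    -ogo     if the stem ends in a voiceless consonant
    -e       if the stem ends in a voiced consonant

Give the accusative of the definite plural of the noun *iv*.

ivbidebe

*iv*: final sound = /v/, a consonant → -bid → *ivbid*.
The plural form *ivbid* — final consonant /d/ (coronal) → -eb → *ivbideb*.
The definite form *ivbideb* — final sound /b/ (a voiced consonant) → -e → *ivbidebe*.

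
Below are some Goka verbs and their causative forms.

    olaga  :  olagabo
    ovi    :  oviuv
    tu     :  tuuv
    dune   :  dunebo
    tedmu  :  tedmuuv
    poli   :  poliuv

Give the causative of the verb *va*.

The alternation tracks the last vowel of the stem — -uv when the last vowel of the stem is a high vowel (*ovi*, *tu*, *tedmu*, *poli*); -bo when the last vowel of the stem is a non-high vowel (*olaga*, *dune*).
Since the last vowel of *va* is /a/ (a non-high vowel), it takes -bo, giving *vabo*.

vabo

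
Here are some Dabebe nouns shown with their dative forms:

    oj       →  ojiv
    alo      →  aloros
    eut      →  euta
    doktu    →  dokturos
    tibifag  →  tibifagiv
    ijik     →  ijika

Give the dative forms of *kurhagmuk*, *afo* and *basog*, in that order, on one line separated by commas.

kurhagmuka, aforos, basogiv

The pattern is voicing of the final sound: -a when the stem ends in a voiceless consonant (*eut*, *ijik*); -iv when the stem ends in a voiced consonant (*oj*, *tibifag*); -ros when the stem ends in a vowel (*alo*, *doktu*).
*kurhagmuk*: final sound = /k/, a voiceless consonant → -a → *kurhagmuka*.
The final sound of *afo* is /o/, which is a vowel, so the suffix is -ros, giving *aforos*.
*basog*: final sound = /g/, a voiced consonant → -iv → *basogiv*.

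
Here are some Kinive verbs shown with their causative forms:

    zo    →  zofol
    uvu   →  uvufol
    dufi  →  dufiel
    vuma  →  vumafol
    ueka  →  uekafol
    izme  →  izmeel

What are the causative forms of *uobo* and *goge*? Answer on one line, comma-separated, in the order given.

The pattern is front/back vowel harmony: -el when the last vowel of the stem is a front vowel (*dufi*, *izme*); -fol when the last vowel of the stem is a back vowel (*zo*, *uvu*, *vuma*, *ueka*).
*uobo*: last vowel = /o/, a back vowel → -fol → *uobofol*.
Since the last vowel of *goge* is /e/ (a front vowel), it takes -el, giving *gogeel*.

uobofol, gogeel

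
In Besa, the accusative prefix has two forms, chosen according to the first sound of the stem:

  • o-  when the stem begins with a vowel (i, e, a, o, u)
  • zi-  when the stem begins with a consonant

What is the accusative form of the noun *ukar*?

oukar

*ukar*: first sound = /u/, a vowel → o- → *oukar*.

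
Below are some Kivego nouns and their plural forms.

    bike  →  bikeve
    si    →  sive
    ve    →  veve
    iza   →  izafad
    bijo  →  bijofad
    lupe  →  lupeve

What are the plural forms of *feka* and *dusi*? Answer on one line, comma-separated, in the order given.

fekafad, dusive

The alternation tracks the last vowel of the stem — -ve when the last vowel of the stem is a front vowel (*bike*, *si*, *ve*, *lupe*); -fad when the last vowel of the stem is a back vowel (*iza*, *bijo*).
The last vowel of *feka* is /a/, which is a back vowel, so the suffix is -fad, giving *fekafad*.
Since the last vowel of *dusi* is /i/ (a front vowel), it takes -ve, giving *dusive*.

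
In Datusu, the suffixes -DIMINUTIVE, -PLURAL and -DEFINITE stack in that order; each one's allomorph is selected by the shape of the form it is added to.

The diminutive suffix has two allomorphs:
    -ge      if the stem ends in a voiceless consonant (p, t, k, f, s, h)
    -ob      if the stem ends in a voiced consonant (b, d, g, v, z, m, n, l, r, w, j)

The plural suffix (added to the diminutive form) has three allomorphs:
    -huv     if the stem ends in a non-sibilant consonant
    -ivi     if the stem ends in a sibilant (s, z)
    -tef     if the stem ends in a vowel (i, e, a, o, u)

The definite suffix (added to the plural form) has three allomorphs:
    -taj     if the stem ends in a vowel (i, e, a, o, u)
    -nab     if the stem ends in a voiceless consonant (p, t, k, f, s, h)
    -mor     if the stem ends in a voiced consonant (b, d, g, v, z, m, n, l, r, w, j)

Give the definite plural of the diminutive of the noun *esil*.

Since the final consonant of *esil* is /l/ (voiced), it takes -ob, giving *esilob*.
Since the final sound of the diminutive form *esilob* is /b/ (a non-sibilant consonant), it takes -huv, giving *esilobhuv*.
The plural form *esilobhuv*: final sound = /v/, a voiced consonant → -mor → *esilobhuvmor*.

esilobhuvmor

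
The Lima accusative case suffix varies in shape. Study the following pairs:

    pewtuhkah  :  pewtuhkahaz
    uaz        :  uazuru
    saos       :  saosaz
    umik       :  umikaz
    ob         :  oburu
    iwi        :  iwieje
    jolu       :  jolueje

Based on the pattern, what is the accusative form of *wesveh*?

wesvehaz

The suffix is conditioned by the final sound: -az when the stem ends in a voiceless consonant (*pewtuhkah*, *saos*, *umik*); -uru when the stem ends in a voiced consonant (*uaz*, *ob*); -eje when the stem ends in a vowel (*iwi*, *jolu*).
*wesveh*: final sound = /h/, a voiceless consonant → -az → *wesvehaz*.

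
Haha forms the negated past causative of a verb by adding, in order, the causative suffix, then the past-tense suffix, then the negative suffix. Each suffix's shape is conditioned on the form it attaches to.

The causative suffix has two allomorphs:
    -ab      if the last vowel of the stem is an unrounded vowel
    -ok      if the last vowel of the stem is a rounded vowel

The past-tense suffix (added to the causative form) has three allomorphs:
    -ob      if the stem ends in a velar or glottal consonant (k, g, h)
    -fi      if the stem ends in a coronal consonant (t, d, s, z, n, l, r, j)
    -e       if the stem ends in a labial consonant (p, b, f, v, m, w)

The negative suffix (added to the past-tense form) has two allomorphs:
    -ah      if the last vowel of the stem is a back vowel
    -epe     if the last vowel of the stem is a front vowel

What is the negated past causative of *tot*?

Since the last vowel of *tot* is /o/ (a rounded vowel), it takes -ok, giving *totok*.
The causative form *totok*: final consonant = /k/, velar/glottal → -ob → *totokob*.
Since the last vowel of the past-tense form *totokob* is /o/ (a back vowel), it takes -ah, giving *totokobah*.

totokobah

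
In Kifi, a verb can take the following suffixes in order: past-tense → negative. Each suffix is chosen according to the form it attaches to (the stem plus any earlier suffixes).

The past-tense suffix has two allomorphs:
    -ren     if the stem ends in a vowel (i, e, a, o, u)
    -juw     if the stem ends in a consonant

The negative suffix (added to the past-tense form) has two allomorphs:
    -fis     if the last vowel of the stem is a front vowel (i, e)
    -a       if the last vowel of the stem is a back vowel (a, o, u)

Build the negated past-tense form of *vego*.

*vego* — final sound /o/ (a vowel) → -ren → *vegoren*.
Since the last vowel of the past-tense form *vegoren* is /e/ (a front vowel), it takes -fis, giving *vegorenfis*.

vegorenfis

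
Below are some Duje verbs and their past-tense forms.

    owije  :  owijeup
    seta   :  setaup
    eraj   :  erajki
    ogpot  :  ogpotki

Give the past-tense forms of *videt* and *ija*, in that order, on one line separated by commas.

videtki, ijaup

The suffix is conditioned by the final sound: -ki when the stem ends in a consonant (*eraj*, *ogpot*); -up when the stem ends in a vowel (*owije*, *seta*).
Since the final sound of *videt* is /t/ (a consonant), it takes -ki, giving *videtki*.
*ija*: final sound = /a/, a vowel → -up → *ijaup*.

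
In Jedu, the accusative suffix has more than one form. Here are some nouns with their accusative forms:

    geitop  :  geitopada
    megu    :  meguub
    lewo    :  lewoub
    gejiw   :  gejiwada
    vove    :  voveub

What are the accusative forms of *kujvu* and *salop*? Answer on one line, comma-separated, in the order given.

Looking at the final sound of each stem: -ada when the stem ends in a consonant (*geitop*, *gejiw*); -ub when the stem ends in a vowel (*megu*, *lewo*, *vove*).
Since the final sound of *kujvu* is /u/ (a vowel), it takes -ub, giving *kujvuub*.
The final sound of *salop* is /p/, which is a consonant, so the suffix is -ada, giving *salopada*.

kujvuub, salopada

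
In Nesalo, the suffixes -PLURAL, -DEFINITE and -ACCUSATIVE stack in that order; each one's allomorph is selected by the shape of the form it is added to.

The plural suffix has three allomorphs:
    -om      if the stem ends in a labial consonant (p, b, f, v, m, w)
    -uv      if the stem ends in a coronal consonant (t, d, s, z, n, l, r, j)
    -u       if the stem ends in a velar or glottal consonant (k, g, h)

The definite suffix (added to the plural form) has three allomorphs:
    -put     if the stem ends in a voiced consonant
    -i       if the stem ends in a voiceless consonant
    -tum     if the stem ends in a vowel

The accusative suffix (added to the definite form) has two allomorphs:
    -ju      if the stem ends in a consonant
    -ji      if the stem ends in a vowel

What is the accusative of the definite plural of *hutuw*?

hutuwomputju

The final consonant of *hutuw* is /w/, which is labial, so the plural suffix is -om, giving *hutuwom*.
The plural form *hutuwom*: final sound = /m/, a voiced consonant → -put → *hutuwomput*.
Since the final sound of the definite form *hutuwomput* is /t/ (a consonant), it takes -ju, giving *hutuwomputju*.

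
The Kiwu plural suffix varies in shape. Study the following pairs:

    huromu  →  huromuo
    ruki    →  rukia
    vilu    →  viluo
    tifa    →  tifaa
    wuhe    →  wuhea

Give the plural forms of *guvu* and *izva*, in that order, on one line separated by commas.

guvuo, izvaa

The suffix is conditioned by the last vowel: -o when the last vowel of the stem is a rounded vowel (*huromu*, *vilu*); -a when the last vowel of the stem is an unrounded vowel (*ruki*, *tifa*, *wuhe*).
*guvu*: last vowel = /u/, a rounded vowel → -o → *guvuo*.
*izva*: last vowel = /a/, an unrounded vowel → -a → *izvaa*.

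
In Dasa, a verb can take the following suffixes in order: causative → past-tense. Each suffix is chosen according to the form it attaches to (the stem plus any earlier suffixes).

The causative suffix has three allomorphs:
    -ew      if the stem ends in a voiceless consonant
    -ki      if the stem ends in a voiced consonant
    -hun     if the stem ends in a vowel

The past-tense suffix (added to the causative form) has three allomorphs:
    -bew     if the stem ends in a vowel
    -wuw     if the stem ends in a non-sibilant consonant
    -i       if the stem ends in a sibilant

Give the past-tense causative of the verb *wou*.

*wou* — final sound /u/ (a vowel) → -hun → *wouhun*.
The causative form *wouhun*: final sound = /n/, a non-sibilant consonant → -wuw → *wouhunwuw*.

wouhunwuw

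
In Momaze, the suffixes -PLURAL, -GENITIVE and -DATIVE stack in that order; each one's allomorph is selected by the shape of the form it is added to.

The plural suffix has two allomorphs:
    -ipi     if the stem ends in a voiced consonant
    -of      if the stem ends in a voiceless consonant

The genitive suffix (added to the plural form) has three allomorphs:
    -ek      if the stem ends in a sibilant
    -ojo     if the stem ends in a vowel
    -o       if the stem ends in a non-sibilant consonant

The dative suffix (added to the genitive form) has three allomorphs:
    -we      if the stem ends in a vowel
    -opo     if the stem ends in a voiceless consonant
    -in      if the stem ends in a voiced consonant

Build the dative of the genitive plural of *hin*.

hinipiojowe

The final consonant of *hin* is /n/, which is voiced, so the plural suffix is -ipi, giving *hinipi*.
The plural form *hinipi*: final sound = /i/, a vowel → -ojo → *hinipiojo*.
The genitive form *hinipiojo* — final sound /o/ (a vowel) → -we → *hinipiojowe*.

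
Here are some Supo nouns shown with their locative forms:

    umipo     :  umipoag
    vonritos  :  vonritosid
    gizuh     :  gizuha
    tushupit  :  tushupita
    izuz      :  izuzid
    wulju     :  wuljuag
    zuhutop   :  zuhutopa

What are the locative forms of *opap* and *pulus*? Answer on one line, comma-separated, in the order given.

opapa, pulusid

The alternation tracks the final sound of the stem — -id when the stem ends in a sibilant (*vonritos*, *izuz*); -a when the stem ends in a non-sibilant consonant (*gizuh*, *tushupit*, *zuhutop*); -ag when the stem ends in a vowel (*umipo*, *wulju*).
Since the final sound of *opap* is /p/ (a non-sibilant consonant), it takes -a, giving *opapa*.
Since the final sound of *pulus* is /s/ (a sibilant), it takes -id, giving *pulusid*.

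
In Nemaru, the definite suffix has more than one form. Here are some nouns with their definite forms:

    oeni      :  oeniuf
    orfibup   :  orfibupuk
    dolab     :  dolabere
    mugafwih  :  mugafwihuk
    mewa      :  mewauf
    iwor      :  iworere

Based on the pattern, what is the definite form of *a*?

The pattern is voicing of the final sound: -uk when the stem ends in a voiceless consonant (*orfibup*, *mugafwih*); -ere when the stem ends in a voiced consonant (*dolab*, *iwor*); -uf when the stem ends in a vowel (*oeni*, *mewa*).
Since the final sound of *a* is /a/ (a vowel), it takes -uf, giving *auf*.

auf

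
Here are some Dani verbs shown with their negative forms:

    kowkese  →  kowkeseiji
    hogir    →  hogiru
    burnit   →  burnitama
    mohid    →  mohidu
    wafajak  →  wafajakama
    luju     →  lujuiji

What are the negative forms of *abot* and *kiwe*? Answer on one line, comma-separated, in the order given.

The alternation tracks the final sound of the stem — -ama when the stem ends in a voiceless consonant (*burnit*, *wafajak*); -u when the stem ends in a voiced consonant (*hogir*, *mohid*); -iji when the stem ends in a vowel (*kowkese*, *luju*).
The final sound of *abot* is /t/, which is a voiceless consonant, so the suffix is -ama, giving *abotama*.
*kiwe*: final sound = /e/, a vowel → -iji → *kiweiji*.

abotama, kiweiji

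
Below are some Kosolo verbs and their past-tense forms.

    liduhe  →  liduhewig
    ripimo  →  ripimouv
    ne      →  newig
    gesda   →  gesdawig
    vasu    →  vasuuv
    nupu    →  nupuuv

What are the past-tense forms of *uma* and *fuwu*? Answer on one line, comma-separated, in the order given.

The suffix is conditioned by the last vowel: -uv when the last vowel of the stem is a rounded vowel (*ripimo*, *vasu*, *nupu*); -wig when the last vowel of the stem is an unrounded vowel (*liduhe*, *ne*, *gesda*).
*uma* — last vowel /a/ (an unrounded vowel) → -wig → *umawig*.
The last vowel of *fuwu* is /u/, which is a rounded vowel, so the suffix is -uv, giving *fuwuuv*.

umawig, fuwuuv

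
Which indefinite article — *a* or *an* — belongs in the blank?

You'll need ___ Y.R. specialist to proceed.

The indefinite article is chosen by the initial *sound* of the following word, not its spelling.
The initialism *Y.R.* is read letter by letter; the first letter, Y, is pronounced /waɪ/, which begins with a consonant sound.
So the article is *a*: You'll need a Y.R. specialist to proceed.

a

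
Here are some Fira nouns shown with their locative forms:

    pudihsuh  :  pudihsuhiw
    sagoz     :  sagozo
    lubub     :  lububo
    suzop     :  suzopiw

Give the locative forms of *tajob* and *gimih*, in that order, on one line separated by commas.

tajobo, gimihiw

The pattern is voicing of the final consonant: -iw when the stem ends in a voiceless consonant (*pudihsuh*, *suzop*); -o when the stem ends in a voiced consonant (*sagoz*, *lubub*).
Since the final consonant of *tajob* is /b/ (voiced), it takes -o, giving *tajobo*.
The final consonant of *gimih* is /h/, which is voiceless, so the suffix is -iw, giving *gimihiw*.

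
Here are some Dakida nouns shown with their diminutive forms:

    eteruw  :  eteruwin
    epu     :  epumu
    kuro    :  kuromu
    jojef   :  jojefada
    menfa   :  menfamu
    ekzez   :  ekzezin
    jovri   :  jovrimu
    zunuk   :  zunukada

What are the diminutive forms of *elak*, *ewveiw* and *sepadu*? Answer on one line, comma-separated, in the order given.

elakada, ewveiwin, sepadumu

Looking at the final sound of each stem: -ada when the stem ends in a voiceless consonant (*jojef*, *zunuk*); -in when the stem ends in a voiced consonant (*eteruw*, *ekzez*); -mu when the stem ends in a vowel (*epu*, *kuro*, *menfa*, *jovri*).
*elak* — final sound /k/ (a voiceless consonant) → -ada → *elakada*.
Since the final sound of *ewveiw* is /w/ (a voiced consonant), it takes -in, giving *ewveiwin*.
The final sound of *sepadu* is /u/, which is a vowel, so the suffix is -mu, giving *sepadumu*.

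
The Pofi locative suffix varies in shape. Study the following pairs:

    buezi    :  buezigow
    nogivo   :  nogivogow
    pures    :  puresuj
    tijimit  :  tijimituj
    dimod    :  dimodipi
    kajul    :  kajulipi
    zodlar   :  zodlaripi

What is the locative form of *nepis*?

Looking at the final sound of each stem: -uj when the stem ends in a voiceless consonant (*pures*, *tijimit*); -ipi when the stem ends in a voiced consonant (*dimod*, *kajul*, *zodlar*); -gow when the stem ends in a vowel (*buezi*, *nogivo*).
*nepis* — final sound /s/ (a voiceless consonant) → -uj → *nepisuj*.

nepisuj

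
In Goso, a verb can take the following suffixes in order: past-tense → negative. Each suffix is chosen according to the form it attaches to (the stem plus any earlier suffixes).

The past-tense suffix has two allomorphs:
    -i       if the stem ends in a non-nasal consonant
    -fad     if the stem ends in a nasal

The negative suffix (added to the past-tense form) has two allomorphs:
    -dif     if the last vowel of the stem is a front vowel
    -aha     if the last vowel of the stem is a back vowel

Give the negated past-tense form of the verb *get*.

getidif

*get* — final consonant /t/ (non-nasal) → -i → *geti*.
Since the last vowel of the past-tense form *geti* is /i/ (a front vowel), it takes -dif, giving *getidif*.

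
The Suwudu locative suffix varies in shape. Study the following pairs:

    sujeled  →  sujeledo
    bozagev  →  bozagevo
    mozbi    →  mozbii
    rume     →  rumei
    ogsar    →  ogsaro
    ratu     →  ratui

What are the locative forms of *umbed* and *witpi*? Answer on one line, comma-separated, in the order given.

umbedo, witpii

The alternation tracks the final sound of the stem — -o when the stem ends in a consonant (*sujeled*, *bozagev*, *ogsar*); -i when the stem ends in a vowel (*mozbi*, *rume*, *ratu*).
*umbed*: final sound = /d/, a consonant → -o → *umbedo*.
The final sound of *witpi* is /i/, which is a vowel, so the suffix is -i, giving *witpii*.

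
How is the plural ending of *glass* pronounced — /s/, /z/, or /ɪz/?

The stem *glass* ends in a sibilant (/s, z, ʃ, ʒ, tʃ, dʒ/).
The plural suffix surfaces as /ɪz/ after sibilants, /s/ after other voiceless consonants, and /z/ after other voiced sounds.
So the plural -s on *glass* is pronounced /ɪz/.

/ɪz/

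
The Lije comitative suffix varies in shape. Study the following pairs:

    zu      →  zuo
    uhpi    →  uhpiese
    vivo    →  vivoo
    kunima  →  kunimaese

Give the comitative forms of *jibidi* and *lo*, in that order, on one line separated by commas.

The pattern is rounding harmony: -o when the last vowel of the stem is a rounded vowel (*zu*, *vivo*); -ese when the last vowel of the stem is an unrounded vowel (*uhpi*, *kunima*).
The last vowel of *jibidi* is /i/, which is an unrounded vowel, so the suffix is -ese, giving *jibidiese*.
*lo* — last vowel /o/ (a rounded vowel) → -o → *loo*.

jibidiese, loo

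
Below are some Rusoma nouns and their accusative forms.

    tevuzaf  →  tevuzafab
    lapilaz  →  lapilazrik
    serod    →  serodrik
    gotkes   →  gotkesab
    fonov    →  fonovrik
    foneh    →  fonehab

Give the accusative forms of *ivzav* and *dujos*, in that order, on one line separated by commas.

The pattern is voicing of the final consonant: -ab when the stem ends in a voiceless consonant (*tevuzaf*, *gotkes*, *foneh*); -rik when the stem ends in a voiced consonant (*lapilaz*, *serod*, *fonov*).
The final consonant of *ivzav* is /v/, which is voiced, so the suffix is -rik, giving *ivzavrik*.
Since the final consonant of *dujos* is /s/ (voiceless), it takes -ab, giving *dujosab*.

ivzavrik, dujosab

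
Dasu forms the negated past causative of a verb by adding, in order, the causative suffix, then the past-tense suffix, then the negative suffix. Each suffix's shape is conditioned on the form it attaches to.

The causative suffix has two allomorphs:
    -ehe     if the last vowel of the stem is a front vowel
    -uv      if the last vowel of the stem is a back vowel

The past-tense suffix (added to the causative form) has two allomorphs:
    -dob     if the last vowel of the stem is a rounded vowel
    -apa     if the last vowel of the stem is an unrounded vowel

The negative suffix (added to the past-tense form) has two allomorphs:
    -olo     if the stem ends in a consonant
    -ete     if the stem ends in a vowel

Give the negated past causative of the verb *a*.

Since the last vowel of *a* is /a/ (a back vowel), it takes -uv, giving *auv*.
The causative form *auv*: last vowel = /u/, a rounded vowel → -dob → *auvdob*.
The past-tense form *auvdob*: final sound = /b/, a consonant → -olo → *auvdobolo*.

auvdobolo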